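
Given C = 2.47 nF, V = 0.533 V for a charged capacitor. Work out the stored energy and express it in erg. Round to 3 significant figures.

0.00351 erg

Directly: E = ½CV².
C = 2.47 nF = 2.470×10^-9 F; V = 0.533 V.
E = 3.508×10^-10 J
3.508×10^-10 J × (1 erg / 1.000×10^-7 J) = 0.003508 erg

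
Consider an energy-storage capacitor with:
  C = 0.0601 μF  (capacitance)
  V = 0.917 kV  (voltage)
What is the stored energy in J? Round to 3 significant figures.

0.0253 J

E is given directly by: E = ½CV².
C = 0.0601 μF = 6.010×10^-8 F; V = 0.917 kV = 917.0 V.
E = 0.02527 J  (the unit combination reduces to kg·m²/s² = J)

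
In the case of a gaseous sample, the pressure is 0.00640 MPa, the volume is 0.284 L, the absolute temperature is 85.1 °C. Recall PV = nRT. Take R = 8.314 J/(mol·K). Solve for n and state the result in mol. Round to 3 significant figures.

Solving PV = nRT for n: n = PV/(RT).
P = 0.00640 MPa = 6400 Pa; V = 0.284 L = 2.840×10^-4 m³; T = 85.1 °C = 358.2 K; R = 8.314 J/(mol·K).
n = 6.102×10^-4 mol

6.10×10^-4 mol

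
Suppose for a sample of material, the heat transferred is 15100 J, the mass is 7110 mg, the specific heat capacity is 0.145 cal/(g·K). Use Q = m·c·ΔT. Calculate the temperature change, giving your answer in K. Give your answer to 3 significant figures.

Rearranging: ΔT = Q/(m·c).
Q = 15100 J; m = 7110 mg = 0.007110 kg; c = 0.145 cal/(g·K) = 606.7 J/(kg·K).
ΔT = 3501 K

3500 K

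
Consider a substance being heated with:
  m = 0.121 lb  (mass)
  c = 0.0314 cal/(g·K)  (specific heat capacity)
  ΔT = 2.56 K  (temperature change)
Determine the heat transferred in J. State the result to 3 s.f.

18.5 J

Directly: Q = mcΔT.
m = 0.121 lb = 0.05488 kg; c = 0.0314 cal/(g·K) = 131.4 J/(kg·K); ΔT = 2.56 K.
Q = 18.46 J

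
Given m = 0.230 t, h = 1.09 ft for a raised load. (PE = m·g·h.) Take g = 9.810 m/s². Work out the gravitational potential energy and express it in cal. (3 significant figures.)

Directly: PE = mgh.
m = 0.230 t = 230.0 kg; h = 1.09 ft = 0.3322 m; g = 9.810 m/s².
PE = 749.6 J  (the unit combination reduces to kg·m²/s² = J)
749.6 J × (1 cal / 4.184 J) = 179.2 cal

179 cal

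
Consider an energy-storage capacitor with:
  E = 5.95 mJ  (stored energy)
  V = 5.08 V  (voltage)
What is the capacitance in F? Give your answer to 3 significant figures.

Rearranging: C = 2E/V².
E = 5.95 mJ = 0.005950 J; V = 5.08 V.
C = 4.611×10^-4 F

4.61×10^-4 F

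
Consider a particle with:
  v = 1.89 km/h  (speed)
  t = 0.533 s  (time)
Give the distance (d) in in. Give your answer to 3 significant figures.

Rearranging: d = v·t.
v = 1.89 km/h = 0.5250 m/s; t = 0.533 s.
d = 0.2798 m
0.2798 m × (1 in / 0.02540 m) = 11.02 in

11.0 in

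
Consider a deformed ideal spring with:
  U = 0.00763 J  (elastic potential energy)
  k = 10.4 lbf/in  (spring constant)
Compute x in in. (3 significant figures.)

Rearranging U = ½k·x² for x: x = √(2U/k).
U = 0.00763 J; k = 10.4 lbf/in = 1821 N/m.
x = 0.002895 m
0.002895 m × (1 in / 0.02540 m) = 0.1140 in

0.114 in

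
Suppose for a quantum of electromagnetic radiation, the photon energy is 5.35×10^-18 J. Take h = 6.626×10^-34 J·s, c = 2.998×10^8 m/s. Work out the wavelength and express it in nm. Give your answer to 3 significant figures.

37.1 nm

Solving E = h·c/λ for λ: λ = hc/E.
E = 5.35×10^-18 J; h = 6.626×10^-34 J·s; c = 2.998×10^8 m/s.
λ = 3.713×10^-8 m
3.713×10^-8 m × (1 nm / 1.000×10^-9 m) = 37.13 nm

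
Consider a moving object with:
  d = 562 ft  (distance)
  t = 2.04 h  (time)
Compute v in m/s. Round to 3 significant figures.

v is given directly by: v = d/t.
d = 562 ft = 171.3 m; t = 2.04 h = 7344 s.
v = 0.02332 m/s

0.0233 m/s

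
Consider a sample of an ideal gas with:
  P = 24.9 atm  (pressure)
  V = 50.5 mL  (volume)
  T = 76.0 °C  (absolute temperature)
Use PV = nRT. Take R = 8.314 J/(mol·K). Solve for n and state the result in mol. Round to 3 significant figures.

0.0439 mol

From the ideal-gas law: n = PV/(RT).
P = 24.9 atm = 2.523×10^6 Pa; V = 50.5 mL = 5.050×10^-5 m³; T = 76.0 °C = 349.1 K; R = 8.314 J/(mol·K).
n = 0.04389 mol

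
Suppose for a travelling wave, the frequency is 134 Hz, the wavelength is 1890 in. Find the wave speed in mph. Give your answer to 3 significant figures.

14400 mph

Directly: v = fλ.
f = 134 Hz; λ = 1890 in = 48.01 m.
v = 6433 m/s
6433 m/s × (1 mph / 0.4470 m/s) = 14390 mph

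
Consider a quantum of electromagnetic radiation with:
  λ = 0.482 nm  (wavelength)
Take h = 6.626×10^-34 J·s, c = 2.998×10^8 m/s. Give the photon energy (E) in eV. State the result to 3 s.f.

Directly: E = hc/λ.
λ = 0.482 nm = 4.820×10^-10 m; h = 6.626×10^-34 J·s; c = 2.998×10^8 m/s.
E = 4.121×10^-16 J  (the unit combination reduces to kg·m²/s² = J)
4.121×10^-16 J × (1 eV / 1.602×10^-19 J) = 2572 eV

2570 eV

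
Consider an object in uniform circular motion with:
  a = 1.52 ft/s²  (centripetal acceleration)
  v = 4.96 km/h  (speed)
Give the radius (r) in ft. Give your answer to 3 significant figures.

13.4 ft

Rearranging a = v²/r for r: r = v²/a.
a = 1.52 ft/s² = 0.4633 m/s²; v = 4.96 km/h = 1.378 m/s.
r = 4.097 m
4.097 m × (1 ft / 0.3048 m) = 13.44 ft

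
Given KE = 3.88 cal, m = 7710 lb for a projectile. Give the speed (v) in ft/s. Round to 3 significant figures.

0.316 ft/s

Rearranging: v = √(2·KE/m).
KE = 3.88 cal = 16.23 J; m = 7710 lb = 3497 kg.
v = 0.09635 m/s
0.09635 m/s × (1 ft/s / 0.3048 m/s) = 0.3161 ft/s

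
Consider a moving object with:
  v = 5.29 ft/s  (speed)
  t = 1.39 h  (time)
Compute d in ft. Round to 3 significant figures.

Solving v = d/t for d: d = v·t.
v = 5.29 ft/s = 1.612 m/s; t = 1.39 h = 5004 s.
d = 8068 m
8068 m × (1 ft / 0.3048 m) = 26471 ft

26500 ft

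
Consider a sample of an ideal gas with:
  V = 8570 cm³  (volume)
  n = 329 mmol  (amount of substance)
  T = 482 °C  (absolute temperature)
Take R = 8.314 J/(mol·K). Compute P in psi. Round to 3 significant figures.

35.0 psi

From the ideal-gas law: P = nRT/V.
V = 8570 cm³ = 0.008570 m³; n = 329 mmol = 0.3290 mol; T = 482 °C = 755.1 K; R = 8.314 J/(mol·K).
P = 2.410×10^5 Pa
2.410×10^5 Pa × (1 psi / 6895 Pa) = 34.96 psi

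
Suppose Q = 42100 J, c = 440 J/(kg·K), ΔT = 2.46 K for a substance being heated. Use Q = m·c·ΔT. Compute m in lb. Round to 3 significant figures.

Rearranging Q = m·c·ΔT for m: m = Q/(c·ΔT).
Q = 42100 J; c = 440 J/(kg·K); ΔT = 2.46 K.
m = 38.90 kg
38.90 kg × (1 lb / 0.4536 kg) = 85.75 lb

85.7 lb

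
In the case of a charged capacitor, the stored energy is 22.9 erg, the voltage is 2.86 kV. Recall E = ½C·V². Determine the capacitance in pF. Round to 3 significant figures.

0.560 pF

Rearranging E = ½C·V² for C: C = 2E/V².
E = 22.9 erg = 2.290×10^-6 J; V = 2.86 kV = 2860 V.
C = 5.599×10^-13 F
5.599×10^-13 F × (1 pF / 1.000×10^-12 F) = 0.5599 pF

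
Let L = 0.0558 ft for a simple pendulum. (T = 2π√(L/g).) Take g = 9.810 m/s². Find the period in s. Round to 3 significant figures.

0.262 s

T is given directly by: T = 2π√(L/g).
L = 0.0558 ft = 0.01701 m; g = 9.810 m/s².
T = 0.2616 s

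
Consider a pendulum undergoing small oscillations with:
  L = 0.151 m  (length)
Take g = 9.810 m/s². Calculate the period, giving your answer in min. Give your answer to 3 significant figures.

T is given directly by: T = 2π√(L/g).
L = 0.151 m; g = 9.810 m/s².
T = 0.7795 s
0.7795 s × (1 min / 60.00 s) = 0.01299 min

0.0130 min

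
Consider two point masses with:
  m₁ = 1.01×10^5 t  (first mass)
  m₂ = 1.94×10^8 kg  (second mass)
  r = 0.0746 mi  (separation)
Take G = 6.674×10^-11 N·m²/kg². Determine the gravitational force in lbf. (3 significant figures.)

F is given directly by: F = Gm₁m₂/r².
m₁ = 1.01×10^5 t = 1.010×10^8 kg; m₂ = 1.94×10^8 kg; r = 0.0746 mi = 120.1 m; G = 6.674×10^-11 N·m²/kg².
F = 90.73 N
90.73 N × (1 lbf / 4.448 N) = 20.40 lbf

20.4 lbf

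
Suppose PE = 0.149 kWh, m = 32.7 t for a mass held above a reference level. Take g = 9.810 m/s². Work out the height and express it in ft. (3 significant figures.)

Rearranging PE = m·g·h for h: h = PE/(m·g).
PE = 0.149 kWh = 5.364×10^5 J; m = 32.7 t = 32700 kg; g = 9.810 m/s².
h = 1.672 m
1.672 m × (1 ft / 0.3048 m) = 5.486 ft

5.49 ft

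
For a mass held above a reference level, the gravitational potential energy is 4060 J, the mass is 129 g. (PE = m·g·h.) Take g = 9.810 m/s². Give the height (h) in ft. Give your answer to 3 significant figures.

10500 ft

Rearranging: h = PE/(m·g).
PE = 4060 J; m = 129 g = 0.1290 kg; g = 9.810 m/s².
h = 3208 m
3208 m × (1 ft / 0.3048 m) = 10526 ft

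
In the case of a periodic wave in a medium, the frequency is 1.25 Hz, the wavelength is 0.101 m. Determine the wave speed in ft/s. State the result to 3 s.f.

v is given directly by: v = fλ.
f = 1.25 Hz; λ = 0.101 m.
v = 0.1263 m/s
0.1263 m/s × (1 ft/s / 0.3048 m/s) = 0.4142 ft/s

0.414 ft/s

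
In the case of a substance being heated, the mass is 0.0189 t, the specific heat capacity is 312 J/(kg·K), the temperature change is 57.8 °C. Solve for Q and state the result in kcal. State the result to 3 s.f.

Q is given directly by: Q = mcΔT.
m = 0.0189 t = 18.90 kg; c = 312 J/(kg·K); ΔT = 57.8 °C = 57.80 K.
Q = 3.408×10^5 J  (the unit combination reduces to kg·m²/s² = J)
3.408×10^5 J × (1 kcal / 4184 J) = 81.46 kcal

81.5 kcal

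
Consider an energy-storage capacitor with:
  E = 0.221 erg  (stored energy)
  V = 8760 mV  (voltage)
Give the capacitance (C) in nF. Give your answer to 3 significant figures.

0.576 nF

Rearranging E = ½C·V² for C: C = 2E/V².
E = 0.221 erg = 2.210×10^-8 J; V = 8760 mV = 8.760 V.
C = 5.760×10^-10 F
5.760×10^-10 F × (1 nF / 1.000×10^-9 F) = 0.5760 nF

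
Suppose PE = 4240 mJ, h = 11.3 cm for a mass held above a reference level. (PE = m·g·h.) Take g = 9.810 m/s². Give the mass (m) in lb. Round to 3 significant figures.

Rearranging: m = PE/(g·h).
PE = 4240 mJ = 4.240 J; h = 11.3 cm = 0.1130 m; g = 9.810 m/s².
m = 3.825 kg
3.825 kg × (1 lb / 0.4536 kg) = 8.432 lb

8.43 lb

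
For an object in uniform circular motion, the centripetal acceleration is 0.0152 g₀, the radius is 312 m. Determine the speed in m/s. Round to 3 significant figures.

6.82 m/s

Solving a = v²/r for v: v = √(a·r).
a = 0.0152 g₀ = 0.1491 m/s²; r = 312 m.
v = 6.820 m/s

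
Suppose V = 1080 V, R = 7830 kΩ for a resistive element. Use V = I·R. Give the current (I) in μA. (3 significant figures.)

138 μA

From Ohm's law: I = V/R.
V = 1080 V; R = 7830 kΩ = 7.830×10^6 Ω.
I = 1.379×10^-4 A
1.379×10^-4 A × (1 μA / 1.000×10^-6 A) = 137.9 μA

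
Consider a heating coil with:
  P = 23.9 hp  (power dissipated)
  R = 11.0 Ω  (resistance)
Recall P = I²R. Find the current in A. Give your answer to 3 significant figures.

40.3 A

Rearranging: I = √(P/R).
P = 23.9 hp = 17822 W; R = 11.0 Ω.
I = 40.25 A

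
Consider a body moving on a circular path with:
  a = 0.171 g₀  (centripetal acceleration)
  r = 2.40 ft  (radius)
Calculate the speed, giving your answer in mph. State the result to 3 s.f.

Rearranging a = v²/r for v: v = √(a·r).
a = 0.171 g₀ = 1.677 m/s²; r = 2.40 ft = 0.7315 m.
v = 1.108 m/s
1.108 m/s × (1 mph / 0.4470 m/s) = 2.478 mph

2.48 mph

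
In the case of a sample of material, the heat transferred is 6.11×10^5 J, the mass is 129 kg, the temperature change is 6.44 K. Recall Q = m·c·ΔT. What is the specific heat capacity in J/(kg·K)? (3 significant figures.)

Solving Q = m·c·ΔT for c: c = Q/(m·ΔT).
Q = 6.11×10^5 J; m = 129 kg; ΔT = 6.44 K.
c = 735.5 J/(kg·K)

735 J/(kg·K)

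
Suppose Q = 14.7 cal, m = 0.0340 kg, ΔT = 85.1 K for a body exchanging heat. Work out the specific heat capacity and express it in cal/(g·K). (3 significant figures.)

0.00508 cal/(g·K)

Solving Q = m·c·ΔT for c: c = Q/(m·ΔT).
Q = 14.7 cal = 61.50 J; m = 0.0340 kg; ΔT = 85.1 K.
c = 21.26 J/(kg·K)
21.26 J/(kg·K) × (1 cal/(g·K) / 4184 J/(kg·K)) = 0.005081 cal/(g·K)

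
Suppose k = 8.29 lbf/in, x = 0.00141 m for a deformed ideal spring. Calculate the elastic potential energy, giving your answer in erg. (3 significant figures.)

U is given directly by: U = ½kx².
k = 8.29 lbf/in = 1452 N/m; x = 0.00141 m.
U = 0.001443 J
0.001443 J × (1 erg / 1.000×10^-7 J) = 14432 erg

14400 erg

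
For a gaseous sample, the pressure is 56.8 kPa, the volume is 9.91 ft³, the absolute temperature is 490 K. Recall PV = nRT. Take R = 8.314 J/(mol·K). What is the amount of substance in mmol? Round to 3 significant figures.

3910 mmol

From the ideal-gas law: n = PV/(RT).
P = 56.8 kPa = 56800 Pa; V = 9.91 ft³ = 0.2806 m³; T = 490 K; R = 8.314 J/(mol·K).
n = 3.913 mol
3.913 mol × (1 mmol / 0.001000 mol) = 3913 mmol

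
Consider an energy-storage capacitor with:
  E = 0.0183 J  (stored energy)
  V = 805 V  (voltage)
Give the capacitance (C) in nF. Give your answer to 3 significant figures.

56.5 nF

Solving E = ½C·V² for C: C = 2E/V².
E = 0.0183 J; V = 805 V.
C = 5.648×10^-8 F
5.648×10^-8 F × (1 nF / 1.000×10^-9 F) = 56.48 nF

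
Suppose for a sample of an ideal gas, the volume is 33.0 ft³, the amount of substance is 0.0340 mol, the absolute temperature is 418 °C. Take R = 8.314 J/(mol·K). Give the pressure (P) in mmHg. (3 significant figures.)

P is given directly by: P = nRT/V.
V = 33.0 ft³ = 0.9345 m³; n = 0.0340 mol; T = 418 °C = 691.1 K; R = 8.314 J/(mol·K).
P = 209.1 Pa
209.1 Pa × (1 mmHg / 133.3 Pa) = 1.568 mmHg

1.57 mmHg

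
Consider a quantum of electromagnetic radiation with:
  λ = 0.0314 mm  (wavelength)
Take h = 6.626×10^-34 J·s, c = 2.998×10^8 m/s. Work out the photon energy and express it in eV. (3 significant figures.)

0.0395 eV

Directly: E = hc/λ.
λ = 0.0314 mm = 3.140×10^-5 m; h = 6.626×10^-34 J·s; c = 2.998×10^8 m/s.
E = 6.326×10^-21 J
6.326×10^-21 J × (1 eV / 1.602×10^-19 J) = 0.03949 eV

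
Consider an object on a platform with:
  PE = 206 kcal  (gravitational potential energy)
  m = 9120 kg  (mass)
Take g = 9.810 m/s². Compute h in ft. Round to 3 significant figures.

31.6 ft

Rearranging: h = PE/(m·g).
PE = 206 kcal = 8.619×10^5 J; m = 9120 kg; g = 9.810 m/s².
h = 9.634 m
9.634 m × (1 ft / 0.3048 m) = 31.61 ft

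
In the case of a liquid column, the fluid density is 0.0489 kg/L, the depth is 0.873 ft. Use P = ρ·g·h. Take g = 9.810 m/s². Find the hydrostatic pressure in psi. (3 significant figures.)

Directly: P = ρgh.
ρ = 0.0489 kg/L = 48.90 kg/m³; h = 0.873 ft = 0.2661 m; g = 9.810 m/s².
P = 127.6 Pa  (the unit combination reduces to kg/(m·s²) = Pa)
127.6 Pa × (1 psi / 6895 Pa) = 0.01851 psi

0.0185 psi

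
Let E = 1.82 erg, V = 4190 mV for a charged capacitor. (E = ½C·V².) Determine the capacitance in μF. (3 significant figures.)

Solving E = ½C·V² for C: C = 2E/V².
E = 1.82 erg = 1.820×10^-7 J; V = 4190 mV = 4.190 V.
C = 2.073×10^-8 F
2.073×10^-8 F × (1 μF / 1.000×10^-6 F) = 0.02073 μF

0.0207 μF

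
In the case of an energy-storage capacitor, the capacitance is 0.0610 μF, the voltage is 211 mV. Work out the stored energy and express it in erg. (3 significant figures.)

0.0136 erg

E is given directly by: E = ½CV².
C = 0.0610 μF = 6.100×10^-8 F; V = 211 mV = 0.2110 V.
E = 1.358×10^-9 J  (the unit combination reduces to kg·m²/s² = J)
1.358×10^-9 J × (1 erg / 1.000×10^-7 J) = 0.01358 erg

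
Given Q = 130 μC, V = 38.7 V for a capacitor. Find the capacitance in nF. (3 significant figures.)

3360 nF

C is given directly by: C = Q/V.
Q = 130 μC = 1.300×10^-4 C; V = 38.7 V.
C = 3.359×10^-6 F
3.359×10^-6 F × (1 nF / 1.000×10^-9 F) = 3359 nF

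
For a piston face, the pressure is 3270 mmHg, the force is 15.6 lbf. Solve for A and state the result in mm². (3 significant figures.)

Rearranging: A = F/P.
P = 3270 mmHg = 4.360×10^5 Pa; F = 15.6 lbf = 69.39 N.
A = 1.592×10^-4 m²
1.592×10^-4 m² × (1 mm² / 1.000×10^-6 m²) = 159.2 mm²

159 mm²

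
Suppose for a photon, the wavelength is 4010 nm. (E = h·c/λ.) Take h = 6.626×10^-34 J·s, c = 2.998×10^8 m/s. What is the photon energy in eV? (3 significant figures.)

E is given directly by: E = hc/λ.
λ = 4010 nm = 4.010×10^-6 m; h = 6.626×10^-34 J·s; c = 2.998×10^8 m/s.
E = 4.954×10^-20 J  (the unit combination reduces to kg·m²/s² = J)
4.954×10^-20 J × (1 eV / 1.602×10^-19 J) = 0.3092 eV

0.309 eV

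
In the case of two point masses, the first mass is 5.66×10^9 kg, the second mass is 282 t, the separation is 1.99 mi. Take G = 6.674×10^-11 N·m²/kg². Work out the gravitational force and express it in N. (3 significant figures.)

Directly: F = Gm₁m₂/r².
m₁ = 5.66×10^9 kg; m₂ = 282 t = 2.820×10^5 kg; r = 1.99 mi = 3203 m; G = 6.674×10^-11 N·m²/kg².
F = 0.01039 N

0.0104 N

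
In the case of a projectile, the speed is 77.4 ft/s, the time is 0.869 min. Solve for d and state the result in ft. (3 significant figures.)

Rearranging v = d/t for d: d = v·t.
v = 77.4 ft/s = 23.59 m/s; t = 0.869 min = 52.14 s.
d = 1230 m
1230 m × (1 ft / 0.3048 m) = 4036 ft

4040 ft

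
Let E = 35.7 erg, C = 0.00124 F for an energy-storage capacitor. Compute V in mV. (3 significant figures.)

75.9 mV

Solving E = ½C·V² for V: V = √(2E/C).
E = 35.7 erg = 3.570×10^-6 J; C = 0.00124 F.
V = 0.07588 V
0.07588 V × (1 mV / 0.001000 V) = 75.88 mV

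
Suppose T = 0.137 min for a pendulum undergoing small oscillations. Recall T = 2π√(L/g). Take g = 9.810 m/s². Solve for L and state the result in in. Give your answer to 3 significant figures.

Rearranging: L = g·(T/2π)².
T = 0.137 min = 8.220 s; g = 9.810 m/s².
L = 16.79 m
16.79 m × (1 in / 0.02540 m) = 661.0 in

661 in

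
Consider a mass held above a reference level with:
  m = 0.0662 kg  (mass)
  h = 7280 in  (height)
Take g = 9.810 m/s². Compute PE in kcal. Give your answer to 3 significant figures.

0.0287 kcal

Directly: PE = mgh.
m = 0.0662 kg; h = 7280 in = 184.9 m; g = 9.810 m/s².
PE = 120.1 J  (the unit combination reduces to kg·m²/s² = J)
120.1 J × (1 kcal / 4184 J) = 0.02870 kcal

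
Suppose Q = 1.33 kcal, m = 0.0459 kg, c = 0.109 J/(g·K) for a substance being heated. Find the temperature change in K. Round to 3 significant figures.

1110 K

Rearranging Q = m·c·ΔT for ΔT: ΔT = Q/(m·c).
Q = 1.33 kcal = 5565 J; m = 0.0459 kg; c = 0.109 J/(g·K) = 109.0 J/(kg·K).
ΔT = 1112 K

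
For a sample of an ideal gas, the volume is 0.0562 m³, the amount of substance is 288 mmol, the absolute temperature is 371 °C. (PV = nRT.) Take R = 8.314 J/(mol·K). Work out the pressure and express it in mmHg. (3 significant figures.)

Directly: P = nRT/V.
V = 0.0562 m³; n = 288 mmol = 0.2880 mol; T = 371 °C = 644.1 K; R = 8.314 J/(mol·K).
P = 27444 Pa
27444 Pa × (1 mmHg / 133.3 Pa) = 205.9 mmHg

206 mmHg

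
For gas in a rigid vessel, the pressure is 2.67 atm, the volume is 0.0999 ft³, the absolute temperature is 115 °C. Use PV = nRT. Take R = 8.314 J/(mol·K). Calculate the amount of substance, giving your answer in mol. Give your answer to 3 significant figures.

Rearranging: n = PV/(RT).
P = 2.67 atm = 2.705×10^5 Pa; V = 0.0999 ft³ = 0.002829 m³; T = 115 °C = 388.1 K; R = 8.314 J/(mol·K).
n = 0.2372 mol

0.237 mol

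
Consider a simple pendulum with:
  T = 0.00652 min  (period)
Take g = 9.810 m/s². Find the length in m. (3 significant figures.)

0.0380 m

Rearranging T = 2π√(L/g) for L: L = g·(T/2π)².
T = 0.00652 min = 0.3912 s; g = 9.810 m/s².
L = 0.03803 m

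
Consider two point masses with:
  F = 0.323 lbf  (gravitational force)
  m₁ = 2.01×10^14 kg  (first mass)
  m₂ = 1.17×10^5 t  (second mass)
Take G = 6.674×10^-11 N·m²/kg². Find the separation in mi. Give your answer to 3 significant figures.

649 mi

From Newton's law of gravitation: r = √(G·m₁m₂/F).
F = 0.323 lbf = 1.437 N; m₁ = 2.01×10^14 kg; m₂ = 1.17×10^5 t = 1.170×10^8 kg; G = 6.674×10^-11 N·m²/kg².
r = 1.045×10^6 m
1.045×10^6 m × (1 mi / 1609 m) = 649.4 mi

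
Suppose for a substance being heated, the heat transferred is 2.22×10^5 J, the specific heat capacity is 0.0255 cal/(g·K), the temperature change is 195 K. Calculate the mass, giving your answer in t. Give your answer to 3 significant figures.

Rearranging Q = m·c·ΔT for m: m = Q/(c·ΔT).
Q = 2.22×10^5 J; c = 0.0255 cal/(g·K) = 106.7 J/(kg·K); ΔT = 195 K.
m = 10.67 kg
10.67 kg × (1 t / 1000 kg) = 0.01067 t

0.0107 t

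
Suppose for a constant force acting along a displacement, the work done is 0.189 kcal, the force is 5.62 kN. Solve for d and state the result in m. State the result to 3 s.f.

0.141 m

Rearranging W = F·d for d: d = W/F.
W = 0.189 kcal = 790.8 J; F = 5.62 kN = 5620 N.
d = 0.1407 m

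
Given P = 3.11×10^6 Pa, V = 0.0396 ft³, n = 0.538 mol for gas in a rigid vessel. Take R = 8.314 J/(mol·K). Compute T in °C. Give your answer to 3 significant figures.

507 °C

From the ideal-gas law: T = PV/(nR).
P = 3.11×10^6 Pa; V = 0.0396 ft³ = 0.001121 m³; n = 0.538 mol; R = 8.314 J/(mol·K).
T = 779.7 K
779.7 K − 273.15 = 506.5 °C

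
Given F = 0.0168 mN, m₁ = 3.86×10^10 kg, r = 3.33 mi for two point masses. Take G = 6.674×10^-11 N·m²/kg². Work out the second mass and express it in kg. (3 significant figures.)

Rearranging F = G·m₁·m₂/r² for m₂: m₂ = F·r²/(G·m₁).
F = 0.0168 mN = 1.680×10^-5 N; m₁ = 3.86×10^10 kg; r = 3.33 mi = 5359 m; G = 6.674×10^-11 N·m²/kg².
m₂ = 187.3 kg

187 kg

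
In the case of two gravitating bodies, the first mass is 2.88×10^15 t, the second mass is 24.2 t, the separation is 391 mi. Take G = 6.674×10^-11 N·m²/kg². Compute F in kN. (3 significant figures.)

F is given directly by: F = Gm₁m₂/r².
m₁ = 2.88×10^15 t = 2.880×10^18 kg; m₂ = 24.2 t = 24200 kg; r = 391 mi = 6.293×10^5 m; G = 6.674×10^-11 N·m²/kg².
F = 11.75 N  (the unit combination reduces to kg·m/s² = N)
11.75 N × (1 kN / 1000 N) = 0.01175 kN

0.0117 kN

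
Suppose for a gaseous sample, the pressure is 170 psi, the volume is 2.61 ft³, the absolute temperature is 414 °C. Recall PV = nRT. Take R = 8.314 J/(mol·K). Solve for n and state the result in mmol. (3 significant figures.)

From the ideal-gas law: n = PV/(RT).
P = 170 psi = 1.172×10^6 Pa; V = 2.61 ft³ = 0.07391 m³; T = 414 °C = 687.1 K; R = 8.314 J/(mol·K).
n = 15.16 mol
15.16 mol × (1 mmol / 0.001000 mol) = 15163 mmol

15200 mmol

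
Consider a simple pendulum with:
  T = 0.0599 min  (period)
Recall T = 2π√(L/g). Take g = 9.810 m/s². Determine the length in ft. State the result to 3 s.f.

10.5 ft

Rearranging: L = g·(T/2π)².
T = 0.0599 min = 3.594 s; g = 9.810 m/s².
L = 3.210 m
3.210 m × (1 ft / 0.3048 m) = 10.53 ft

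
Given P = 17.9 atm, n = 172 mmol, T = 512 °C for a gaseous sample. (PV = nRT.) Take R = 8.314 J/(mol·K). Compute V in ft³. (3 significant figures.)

0.0219 ft³

From the ideal-gas law: V = nRT/P.
P = 17.9 atm = 1.814×10^6 Pa; n = 172 mmol = 0.1720 mol; T = 512 °C = 785.1 K; R = 8.314 J/(mol·K).
V = 6.190×10^-4 m³
6.190×10^-4 m³ × (1 ft³ / 0.02832 m³) = 0.02186 ft³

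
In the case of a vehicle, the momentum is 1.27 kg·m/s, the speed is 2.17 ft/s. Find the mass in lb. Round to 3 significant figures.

4.23 lb

Solving p = m·v for m: m = p/v.
p = 1.27 kg·m/s; v = 2.17 ft/s = 0.6614 m/s.
m = 1.920 kg
1.920 kg × (1 lb / 0.4536 kg) = 4.233 lb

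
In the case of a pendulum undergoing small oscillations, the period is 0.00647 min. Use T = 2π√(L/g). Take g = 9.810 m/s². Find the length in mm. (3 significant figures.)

37.4 mm

Rearranging: L = g·(T/2π)².
T = 0.00647 min = 0.3882 s; g = 9.810 m/s².
L = 0.03745 m
0.03745 m × (1 mm / 0.001000 m) = 37.45 mm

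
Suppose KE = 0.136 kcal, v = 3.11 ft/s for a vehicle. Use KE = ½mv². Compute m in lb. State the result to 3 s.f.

Rearranging KE = ½mv² for m: m = 2·KE/v².
KE = 0.136 kcal = 569.0 J; v = 3.11 ft/s = 0.9479 m/s.
m = 1267 kg
1267 kg × (1 lb / 0.4536 kg) = 2792 lb

2790 lb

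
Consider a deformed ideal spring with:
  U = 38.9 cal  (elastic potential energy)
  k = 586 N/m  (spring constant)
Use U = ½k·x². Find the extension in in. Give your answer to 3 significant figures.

29.3 in

Solving U = ½k·x² for x: x = √(2U/k).
U = 38.9 cal = 162.8 J; k = 586 N/m.
x = 0.7453 m
0.7453 m × (1 in / 0.02540 m) = 29.34 in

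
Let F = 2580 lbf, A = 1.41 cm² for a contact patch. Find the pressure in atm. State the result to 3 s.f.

Directly: P = F/A.
F = 2580 lbf = 11476 N; A = 1.41 cm² = 1.410×10^-4 m².
P = 8.139×10^7 Pa  (the unit combination reduces to kg/(m·s²) = Pa)
8.139×10^7 Pa × (1 atm / 1.013×10^5 Pa) = 803.3 atm

803 atm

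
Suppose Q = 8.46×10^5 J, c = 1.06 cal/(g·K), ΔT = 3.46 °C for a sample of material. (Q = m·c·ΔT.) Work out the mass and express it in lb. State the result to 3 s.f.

Rearranging Q = m·c·ΔT for m: m = Q/(c·ΔT).
Q = 8.46×10^5 J; c = 1.06 cal/(g·K) = 4435 J/(kg·K); ΔT = 3.46 °C = 3.460 K.
m = 55.13 kg
55.13 kg × (1 lb / 0.4536 kg) = 121.5 lb

122 lb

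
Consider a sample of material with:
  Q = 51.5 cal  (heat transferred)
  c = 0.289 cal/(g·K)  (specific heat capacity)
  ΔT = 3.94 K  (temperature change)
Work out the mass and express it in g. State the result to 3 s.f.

Solving Q = m·c·ΔT for m: m = Q/(c·ΔT).
Q = 51.5 cal = 215.5 J; c = 0.289 cal/(g·K) = 1209 J/(kg·K); ΔT = 3.94 K.
m = 0.04523 kg
0.04523 kg × (1 g / 0.001000 kg) = 45.23 g

45.2 g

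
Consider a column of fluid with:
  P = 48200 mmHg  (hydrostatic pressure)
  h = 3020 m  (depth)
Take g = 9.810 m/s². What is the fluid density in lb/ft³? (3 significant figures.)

13.5 lb/ft³

Solving P = ρ·g·h for ρ: ρ = P/(g·h).
P = 48200 mmHg = 6.426×10^6 Pa; h = 3020 m; g = 9.810 m/s².
ρ = 216.9 kg/m³
216.9 kg/m³ × (1 lb/ft³ / 16.02 kg/m³) = 13.54 lb/ft³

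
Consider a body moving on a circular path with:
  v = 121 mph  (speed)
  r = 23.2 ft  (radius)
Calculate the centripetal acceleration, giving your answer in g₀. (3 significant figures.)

42.2 g₀

a is given directly by: a = v²/r.
v = 121 mph = 54.09 m/s; r = 23.2 ft = 7.071 m.
a = 413.8 m/s²
413.8 m/s² × (1 g₀ / 9.807 m/s²) = 42.19 g₀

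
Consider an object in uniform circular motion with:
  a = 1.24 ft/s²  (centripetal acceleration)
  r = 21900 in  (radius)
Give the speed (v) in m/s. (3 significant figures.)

14.5 m/s

Solving a = v²/r for v: v = √(a·r).
a = 1.24 ft/s² = 0.3780 m/s²; r = 21900 in = 556.3 m.
v = 14.50 m/s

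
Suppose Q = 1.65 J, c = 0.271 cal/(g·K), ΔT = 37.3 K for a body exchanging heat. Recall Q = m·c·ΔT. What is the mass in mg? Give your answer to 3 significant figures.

Solving Q = m·c·ΔT for m: m = Q/(c·ΔT).
Q = 1.65 J; c = 0.271 cal/(g·K) = 1134 J/(kg·K); ΔT = 37.3 K.
m = 3.901×10^-5 kg
3.901×10^-5 kg × (1 mg / 1.000×10^-6 kg) = 39.01 mg

39.0 mg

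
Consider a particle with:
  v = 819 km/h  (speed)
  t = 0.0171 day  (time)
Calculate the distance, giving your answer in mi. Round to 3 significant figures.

Rearranging: d = v·t.
v = 819 km/h = 227.5 m/s; t = 0.0171 day = 1477 s.
d = 3.361×10^5 m
3.361×10^5 m × (1 mi / 1609 m) = 208.9 mi

209 mi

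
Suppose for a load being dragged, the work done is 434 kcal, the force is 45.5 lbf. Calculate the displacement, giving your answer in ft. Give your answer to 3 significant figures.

Solving W = F·d for d: d = W/F.
W = 434 kcal = 1.816×10^6 J; F = 45.5 lbf = 202.4 N.
d = 8972 m
8972 m × (1 ft / 0.3048 m) = 29435 ft

29400 ft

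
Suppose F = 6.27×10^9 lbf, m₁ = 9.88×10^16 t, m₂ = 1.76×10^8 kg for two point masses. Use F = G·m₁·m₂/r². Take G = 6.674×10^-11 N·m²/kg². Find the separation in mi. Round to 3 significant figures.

From Newton's law of gravitation: r = √(G·m₁m₂/F).
F = 6.27×10^9 lbf = 2.789×10^10 N; m₁ = 9.88×10^16 t = 9.880×10^19 kg; m₂ = 1.76×10^8 kg; G = 6.674×10^-11 N·m²/kg².
r = 6451 m
6451 m × (1 mi / 1609 m) = 4.008 mi

4.01 mi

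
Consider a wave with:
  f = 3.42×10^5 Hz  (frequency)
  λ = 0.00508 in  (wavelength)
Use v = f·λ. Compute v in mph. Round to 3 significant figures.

v is given directly by: v = fλ.
f = 3.42×10^5 Hz; λ = 0.00508 in = 1.290×10^-4 m.
v = 44.13 m/s
44.13 m/s × (1 mph / 0.4470 m/s) = 98.71 mph

98.7 mph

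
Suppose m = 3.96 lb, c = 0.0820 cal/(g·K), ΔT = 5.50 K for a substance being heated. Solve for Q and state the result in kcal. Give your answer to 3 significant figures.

Directly: Q = mcΔT.
m = 3.96 lb = 1.796 kg; c = 0.0820 cal/(g·K) = 343.1 J/(kg·K); ΔT = 5.50 K.
Q = 3389 J
3389 J × (1 kcal / 4184 J) = 0.8101 kcal

0.810 kcal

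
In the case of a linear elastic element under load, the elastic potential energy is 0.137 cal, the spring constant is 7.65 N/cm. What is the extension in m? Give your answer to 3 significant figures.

0.0387 m

Rearranging: x = √(2U/k).
U = 0.137 cal = 0.5732 J; k = 7.65 N/cm = 765.0 N/m.
x = 0.03871 m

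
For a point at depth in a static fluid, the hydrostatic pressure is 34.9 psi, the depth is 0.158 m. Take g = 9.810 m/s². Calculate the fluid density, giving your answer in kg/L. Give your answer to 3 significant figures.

Solving P = ρ·g·h for ρ: ρ = P/(g·h).
P = 34.9 psi = 2.406×10^5 Pa; h = 0.158 m; g = 9.810 m/s².
ρ = 1.552×10^5 kg/m³
1.552×10^5 kg/m³ × (1 kg/L / 1000 kg/m³) = 155.2 kg/L

155 kg/L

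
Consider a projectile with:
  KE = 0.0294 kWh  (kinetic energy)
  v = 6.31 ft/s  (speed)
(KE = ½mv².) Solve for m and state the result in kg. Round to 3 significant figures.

Rearranging KE = ½mv² for m: m = 2·KE/v².
KE = 0.0294 kWh = 1.058×10^5 J; v = 6.31 ft/s = 1.923 m/s.
m = 57226 kg

57200 kg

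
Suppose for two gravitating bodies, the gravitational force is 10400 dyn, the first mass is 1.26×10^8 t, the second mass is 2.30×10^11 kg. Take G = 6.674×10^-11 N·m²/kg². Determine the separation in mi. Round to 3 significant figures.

2680 mi

Rearranging: r = √(G·m₁m₂/F).
F = 10400 dyn = 0.1040 N; m₁ = 1.26×10^8 t = 1.260×10^11 kg; m₂ = 2.30×10^11 kg; G = 6.674×10^-11 N·m²/kg².
r = 4.312×10^6 m
4.312×10^6 m × (1 mi / 1609 m) = 2680 mi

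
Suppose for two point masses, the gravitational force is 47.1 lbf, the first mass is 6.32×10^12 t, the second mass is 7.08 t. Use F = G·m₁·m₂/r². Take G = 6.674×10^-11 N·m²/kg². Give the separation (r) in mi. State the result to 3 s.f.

2.35 mi

From Newton's law of gravitation: r = √(G·m₁m₂/F).
F = 47.1 lbf = 209.5 N; m₁ = 6.32×10^12 t = 6.320×10^15 kg; m₂ = 7.08 t = 7080 kg; G = 6.674×10^-11 N·m²/kg².
r = 3775 m
3775 m × (1 mi / 1609 m) = 2.346 mi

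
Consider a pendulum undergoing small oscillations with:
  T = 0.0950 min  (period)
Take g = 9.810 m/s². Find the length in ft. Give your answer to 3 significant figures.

Rearranging T = 2π√(L/g) for L: L = g·(T/2π)².
T = 0.0950 min = 5.700 s; g = 9.810 m/s².
L = 8.073 m
8.073 m × (1 ft / 0.3048 m) = 26.49 ft

26.5 ft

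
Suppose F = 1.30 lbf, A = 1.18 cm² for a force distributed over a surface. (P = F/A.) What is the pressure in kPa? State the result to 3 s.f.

P is given directly by: P = F/A.
F = 1.30 lbf = 5.783 N; A = 1.18 cm² = 1.180×10^-4 m².
P = 49006 Pa
49006 Pa × (1 kPa / 1000 Pa) = 49.01 kPa

49.0 kPa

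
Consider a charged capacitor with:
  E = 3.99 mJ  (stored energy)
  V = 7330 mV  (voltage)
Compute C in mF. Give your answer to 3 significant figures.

Rearranging: C = 2E/V².
E = 3.99 mJ = 0.003990 J; V = 7330 mV = 7.330 V.
C = 1.485×10^-4 F
1.485×10^-4 F × (1 mF / 0.001000 F) = 0.1485 mF

0.149 mF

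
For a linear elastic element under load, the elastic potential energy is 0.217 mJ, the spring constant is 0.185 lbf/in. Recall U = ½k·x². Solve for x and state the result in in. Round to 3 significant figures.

0.144 in

Solving U = ½k·x² for x: x = √(2U/k).
U = 0.217 mJ = 2.170×10^-4 J; k = 0.185 lbf/in = 32.40 N/m.
x = 0.003660 m
0.003660 m × (1 in / 0.02540 m) = 0.1441 in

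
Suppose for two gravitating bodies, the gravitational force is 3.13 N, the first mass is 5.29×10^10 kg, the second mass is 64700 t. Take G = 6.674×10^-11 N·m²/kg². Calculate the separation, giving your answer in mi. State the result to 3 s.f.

5.31 mi

From Newton's law of gravitation: r = √(G·m₁m₂/F).
F = 3.13 N; m₁ = 5.29×10^10 kg; m₂ = 64700 t = 6.470×10^7 kg; G = 6.674×10^-11 N·m²/kg².
r = 8543 m
8543 m × (1 mi / 1609 m) = 5.308 mi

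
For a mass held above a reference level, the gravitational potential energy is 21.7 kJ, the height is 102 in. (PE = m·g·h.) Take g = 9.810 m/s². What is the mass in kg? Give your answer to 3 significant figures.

Rearranging: m = PE/(g·h).
PE = 21.7 kJ = 21700 J; h = 102 in = 2.591 m; g = 9.810 m/s².
m = 853.8 kg

854 kg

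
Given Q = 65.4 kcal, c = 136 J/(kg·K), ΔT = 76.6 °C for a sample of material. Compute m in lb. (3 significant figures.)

57.9 lb

Solving Q = m·c·ΔT for m: m = Q/(c·ΔT).
Q = 65.4 kcal = 2.736×10^5 J; c = 136 J/(kg·K); ΔT = 76.6 °C = 76.60 K.
m = 26.27 kg
26.27 kg × (1 lb / 0.4536 kg) = 57.91 lb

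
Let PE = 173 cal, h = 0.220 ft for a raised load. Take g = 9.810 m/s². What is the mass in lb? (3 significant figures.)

2430 lb

Rearranging PE = m·g·h for m: m = PE/(g·h).
PE = 173 cal = 723.8 J; h = 0.220 ft = 0.06706 m; g = 9.810 m/s².
m = 1100 kg
1100 kg × (1 lb / 0.4536 kg) = 2426 lb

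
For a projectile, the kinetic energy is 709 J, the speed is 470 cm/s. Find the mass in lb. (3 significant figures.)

142 lb

Rearranging KE = ½mv² for m: m = 2·KE/v².
KE = 709 J; v = 470 cm/s = 4.700 m/s.
m = 64.19 kg
64.19 kg × (1 lb / 0.4536 kg) = 141.5 lb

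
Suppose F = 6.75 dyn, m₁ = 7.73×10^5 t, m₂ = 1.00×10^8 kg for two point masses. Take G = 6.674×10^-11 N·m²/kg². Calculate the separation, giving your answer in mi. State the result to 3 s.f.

From Newton's law of gravitation: r = √(G·m₁m₂/F).
F = 6.75 dyn = 6.750×10^-5 N; m₁ = 7.73×10^5 t = 7.730×10^8 kg; m₂ = 1.00×10^8 kg; G = 6.674×10^-11 N·m²/kg².
r = 2.765×10^5 m
2.765×10^5 m × (1 mi / 1609 m) = 171.8 mi

172 mi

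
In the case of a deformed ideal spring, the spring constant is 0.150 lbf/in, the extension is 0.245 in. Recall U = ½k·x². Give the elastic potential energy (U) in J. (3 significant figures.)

5.09×10^-4 J

U is given directly by: U = ½kx².
k = 0.150 lbf/in = 26.27 N/m; x = 0.245 in = 0.006223 m.
U = 5.086×10^-4 J  (the unit combination reduces to kg·m²/s² = J)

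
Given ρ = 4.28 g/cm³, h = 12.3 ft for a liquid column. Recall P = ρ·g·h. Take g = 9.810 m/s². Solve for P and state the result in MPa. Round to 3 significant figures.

0.157 MPa

P is given directly by: P = ρgh.
ρ = 4.28 g/cm³ = 4280 kg/m³; h = 12.3 ft = 3.749 m; g = 9.810 m/s².
P = 1.574×10^5 Pa
1.574×10^5 Pa × (1 MPa / 1.000×10^6 Pa) = 0.1574 MPa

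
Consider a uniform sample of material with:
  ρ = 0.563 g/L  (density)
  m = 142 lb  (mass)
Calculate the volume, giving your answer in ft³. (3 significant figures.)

Solving ρ = m/V for V: V = m/ρ.
ρ = 0.563 g/L = 0.5630 kg/m³; m = 142 lb = 64.41 kg.
V = 114.4 m³
114.4 m³ × (1 ft³ / 0.02832 m³) = 4040 ft³

4040 ft³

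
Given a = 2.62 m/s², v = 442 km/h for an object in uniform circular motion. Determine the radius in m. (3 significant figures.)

5750 m

Solving a = v²/r for r: r = v²/a.
a = 2.62 m/s²; v = 442 km/h = 122.8 m/s.
r = 5754 m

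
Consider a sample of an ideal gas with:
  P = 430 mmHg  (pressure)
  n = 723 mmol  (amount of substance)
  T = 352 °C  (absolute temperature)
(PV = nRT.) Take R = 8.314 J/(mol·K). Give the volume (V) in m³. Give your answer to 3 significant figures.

0.0655 m³

Rearranging: V = nRT/P.
P = 430 mmHg = 57328 Pa; n = 723 mmol = 0.7230 mol; T = 352 °C = 625.1 K; R = 8.314 J/(mol·K).
V = 0.06555 m³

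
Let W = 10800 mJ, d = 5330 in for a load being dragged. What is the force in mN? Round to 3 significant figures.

79.8 mN

Rearranging: F = W/d.
W = 10800 mJ = 10.80 J; d = 5330 in = 135.4 m.
F = 0.07977 N
0.07977 N × (1 mN / 0.001000 N) = 79.77 mN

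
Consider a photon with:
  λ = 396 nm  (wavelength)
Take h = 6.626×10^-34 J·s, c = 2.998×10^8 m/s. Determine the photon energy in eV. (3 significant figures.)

3.13 eV

E is given directly by: E = hc/λ.
λ = 396 nm = 3.960×10^-7 m; h = 6.626×10^-34 J·s; c = 2.998×10^8 m/s.
E = 5.016×10^-19 J
5.016×10^-19 J × (1 eV / 1.602×10^-19 J) = 3.131 eV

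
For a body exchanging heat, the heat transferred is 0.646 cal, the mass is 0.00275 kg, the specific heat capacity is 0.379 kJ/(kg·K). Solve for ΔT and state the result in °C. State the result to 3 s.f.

Rearranging Q = m·c·ΔT for ΔT: ΔT = Q/(m·c).
Q = 0.646 cal = 2.703 J; m = 0.00275 kg; c = 0.379 kJ/(kg·K) = 379.0 J/(kg·K).
ΔT = 2.593 K
Since 1 °C = 1 K, 2.593 °C.

2.59 °C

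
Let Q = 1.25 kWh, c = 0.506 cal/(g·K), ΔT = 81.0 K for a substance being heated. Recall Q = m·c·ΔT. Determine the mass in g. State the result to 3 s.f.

26200 g

Solving Q = m·c·ΔT for m: m = Q/(c·ΔT).
Q = 1.25 kWh = 4.500×10^6 J; c = 0.506 cal/(g·K) = 2117 J/(kg·K); ΔT = 81.0 K.
m = 26.24 kg
26.24 kg × (1 g / 0.001000 kg) = 26241 g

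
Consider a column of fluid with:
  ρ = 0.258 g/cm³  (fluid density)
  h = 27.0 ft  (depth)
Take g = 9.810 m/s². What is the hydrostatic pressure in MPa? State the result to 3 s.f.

P is given directly by: P = ρgh.
ρ = 0.258 g/cm³ = 258.0 kg/m³; h = 27.0 ft = 8.230 m; g = 9.810 m/s².
P = 20829 Pa
20829 Pa × (1 MPa / 1.000×10^6 Pa) = 0.02083 MPa

0.0208 MPa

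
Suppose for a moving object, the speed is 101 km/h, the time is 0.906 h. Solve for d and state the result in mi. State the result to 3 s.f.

56.9 mi

Rearranging v = d/t for d: d = v·t.
v = 101 km/h = 28.06 m/s; t = 0.906 h = 3262 s.
d = 91506 m
91506 m × (1 mi / 1609 m) = 56.86 mi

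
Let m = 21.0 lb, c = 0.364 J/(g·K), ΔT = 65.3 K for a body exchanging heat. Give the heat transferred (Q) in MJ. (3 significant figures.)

Q is given directly by: Q = mcΔT.
m = 21.0 lb = 9.525 kg; c = 0.364 J/(g·K) = 364.0 J/(kg·K); ΔT = 65.3 K.
Q = 2.264×10^5 J  (the unit combination reduces to kg·m²/s² = J)
2.264×10^5 J × (1 MJ / 1.000×10^6 J) = 0.2264 MJ

0.226 MJ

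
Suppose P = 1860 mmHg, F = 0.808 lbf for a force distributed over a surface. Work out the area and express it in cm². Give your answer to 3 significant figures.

0.145 cm²

Rearranging: A = F/P.
P = 1860 mmHg = 2.480×10^5 Pa; F = 0.808 lbf = 3.594 N.
A = 1.449×10^-5 m²
1.449×10^-5 m² × (1 cm² / 1.000×10^-4 m²) = 0.1449 cm²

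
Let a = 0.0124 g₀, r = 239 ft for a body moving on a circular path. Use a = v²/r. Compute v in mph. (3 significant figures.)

Rearranging a = v²/r for v: v = √(a·r).
a = 0.0124 g₀ = 0.1216 m/s²; r = 239 ft = 72.85 m.
v = 2.976 m/s
2.976 m/s × (1 mph / 0.4470 m/s) = 6.658 mph

6.66 mph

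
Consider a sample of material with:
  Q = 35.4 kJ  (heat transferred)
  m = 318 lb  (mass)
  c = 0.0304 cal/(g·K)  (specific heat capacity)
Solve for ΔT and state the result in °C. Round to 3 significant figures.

1.93 °C

Rearranging: ΔT = Q/(m·c).
Q = 35.4 kJ = 35400 J; m = 318 lb = 144.2 kg; c = 0.0304 cal/(g·K) = 127.2 J/(kg·K).
ΔT = 1.930 K
Since 1 °C = 1 K, 1.930 °C.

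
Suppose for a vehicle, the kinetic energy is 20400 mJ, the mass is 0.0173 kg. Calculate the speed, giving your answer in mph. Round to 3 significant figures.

109 mph

Rearranging KE = ½mv² for v: v = √(2·KE/m).
KE = 20400 mJ = 20.40 J; m = 0.0173 kg.
v = 48.56 m/s
48.56 m/s × (1 mph / 0.4470 m/s) = 108.6 mph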